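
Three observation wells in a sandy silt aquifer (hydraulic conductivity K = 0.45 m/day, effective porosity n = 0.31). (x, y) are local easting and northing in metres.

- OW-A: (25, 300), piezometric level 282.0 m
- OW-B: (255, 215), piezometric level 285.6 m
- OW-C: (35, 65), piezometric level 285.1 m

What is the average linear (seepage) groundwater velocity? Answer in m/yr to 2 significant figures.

8.9 m/yr

With h = a·x + b·y + c and OW-A as origin, the differences give:
  230·a + (-85)·b = +3.6
  10·a + (-235)·b = +3.1
Eliminate b (×(-235) and ×(-85), subtract): -53200·a = -582.50 → a = ∂h/∂x = +0.01095
Back-substitute: b = ∂h/∂y = -0.01273.
|∇h| = √(0.01095² + -0.01273²) = 0.01679
Seepage velocity v = K·i/n = 0.45 × 0.01679 / 0.31 = 0.02437 m/day = 8.901 m/yr.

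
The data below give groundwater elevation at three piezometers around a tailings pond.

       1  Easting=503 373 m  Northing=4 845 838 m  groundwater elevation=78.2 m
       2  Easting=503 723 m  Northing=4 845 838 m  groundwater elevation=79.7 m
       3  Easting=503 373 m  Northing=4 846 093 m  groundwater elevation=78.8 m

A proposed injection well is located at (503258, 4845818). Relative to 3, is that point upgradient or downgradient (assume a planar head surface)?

∂h/∂x = (79.7 − 78.2) / (503723 − 503373) = +0.004286
∂h/∂y = (78.8 − 78.2) / (4846093 − 4845838) = +0.002353
Head at (503258, 4845818) = 78.2 + (+0.004286)·(-115) + (+0.002353)·(-20) = 77.66 m.
That is lower than the 78.8 m at 3, so the point is downgradient.

downgradient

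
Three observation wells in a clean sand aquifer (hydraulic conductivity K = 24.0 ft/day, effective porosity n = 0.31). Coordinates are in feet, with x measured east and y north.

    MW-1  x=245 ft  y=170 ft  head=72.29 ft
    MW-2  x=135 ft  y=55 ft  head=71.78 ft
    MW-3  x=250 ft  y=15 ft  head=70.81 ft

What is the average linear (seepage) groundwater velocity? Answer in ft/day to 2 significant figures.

With h = a·x + b·y + c and MW-1 as origin, the differences give:
  (-110)·a + (-115)·b = -0.51
  5·a + (-155)·b = -1.48
Eliminate b (×(-155) and ×(-115), subtract): 17625·a = -91.150 → a = ∂h/∂x = -0.005172
Back-substitute: b = ∂h/∂y = +0.009382.
|∇h| = √(-0.005172² + 0.009382²) = 0.01071
Seepage velocity v = K·i/n = 24.0 × 0.01071 / 0.31 = 0.8292 ft/day.

0.83 ft/day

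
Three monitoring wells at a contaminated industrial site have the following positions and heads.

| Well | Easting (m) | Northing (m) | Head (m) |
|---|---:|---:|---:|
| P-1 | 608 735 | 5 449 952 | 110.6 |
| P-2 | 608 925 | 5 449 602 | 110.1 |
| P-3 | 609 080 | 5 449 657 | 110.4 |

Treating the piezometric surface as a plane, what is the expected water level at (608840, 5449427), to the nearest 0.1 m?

Differences from P-1: to P-2 (Δx, Δy, Δh) = (190, -350, -0.5); to P-3 = (345, -295, -0.2).
Solve a·Δx + b·Δy = Δh: det = 190·(-295) − 345·(-350) = 64700.
∂h/∂x = [(-0.5)·(-295) − (-0.2)·(-350)] / 64700 = +0.001198
∂h/∂y = [190·(-0.2) − 345·(-0.5)] / 64700 = +0.002079
h(608840, 5449427) = 110.6 + (+0.001198)·(105) + (+0.002079)·(-525) = 110.6 +0.126 -1.091 = 109.634 m.

109.6 m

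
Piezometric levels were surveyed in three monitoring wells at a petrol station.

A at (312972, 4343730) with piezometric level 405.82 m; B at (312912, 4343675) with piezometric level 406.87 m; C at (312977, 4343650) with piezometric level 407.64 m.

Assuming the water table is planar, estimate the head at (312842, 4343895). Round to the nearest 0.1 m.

401.7 m

Differences from A: to B (Δx, Δy, Δh) = (-60, -55, +1.05); to C = (5, -80, +1.82).
Determinant of the coordinate differences = (-60)·(-80) − 5·(-55) = 5075.
∂h/∂x = [(+1.05)·(-80) − (+1.82)·(-55)] / 5075 = +0.003172
∂h/∂y = [(-60)·(+1.82) − 5·(+1.05)] / 5075 = -0.02255
h(312842, 4343895) = 405.82 + (+0.003172)·(-130) + (-0.02255)·(165) = 405.82 -0.412 -3.721 = 401.687 m.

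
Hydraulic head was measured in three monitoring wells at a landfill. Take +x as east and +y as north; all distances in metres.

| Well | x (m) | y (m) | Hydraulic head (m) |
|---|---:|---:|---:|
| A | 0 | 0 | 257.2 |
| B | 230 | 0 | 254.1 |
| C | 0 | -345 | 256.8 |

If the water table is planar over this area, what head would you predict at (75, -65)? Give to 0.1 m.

∂h/∂x = (254.1 − 257.2) / (230 − 0) = -0.01348
∂h/∂y = (256.8 − 257.2) / (-345 − 0) = +0.001159
h(75, -65) = 257.2 + (-0.01348)·(75) + (+0.001159)·(-65) = 257.2 -1.011 -0.075 = 256.114 m.

256.1 m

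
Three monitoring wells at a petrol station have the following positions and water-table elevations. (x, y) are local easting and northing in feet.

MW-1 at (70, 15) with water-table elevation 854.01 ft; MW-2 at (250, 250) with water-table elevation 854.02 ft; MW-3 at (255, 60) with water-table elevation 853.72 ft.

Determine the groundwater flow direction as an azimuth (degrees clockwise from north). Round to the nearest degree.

Three-point gradient (reference MW-1): Δ to MW-2 = (180, 235, +0.01), Δ to MW-3 = (185, 45, -0.29).
∂h/∂x = -0.001939, ∂h/∂y = +0.001528 (det = -35375).
Flow direction (−∇h) has components (+0.001939 E, -0.001528 N).
Azimuth = atan2(E, N) = atan2(+0.001939, -0.001528) = 128.2° ≈ 128°.

128°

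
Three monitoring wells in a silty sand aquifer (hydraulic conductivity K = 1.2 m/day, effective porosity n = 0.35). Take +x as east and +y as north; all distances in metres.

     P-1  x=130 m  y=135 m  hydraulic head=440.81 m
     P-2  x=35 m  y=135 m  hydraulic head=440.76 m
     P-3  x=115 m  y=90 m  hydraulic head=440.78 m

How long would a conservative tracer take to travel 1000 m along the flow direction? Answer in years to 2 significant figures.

Taking P-1 as reference: P-2−P-1 = (-95, 0, -0.05); P-3−P-1 = (-15, -45, -0.03).
Solve a·Δx + b·Δy = Δh: det = (-95)·(-45) − (-15)·0 = 4275.
∂h/∂x = [(-0.05)·(-45) − (-0.03)·0] / 4275 = +0.0005263
∂h/∂y = [(-95)·(-0.03) − (-15)·(-0.05)] / 4275 = +0.0004912
|∇h| = √(0.0005263² + 0.0004912²) = 0.0007199
Seepage velocity v = K·i/n = 1.2 × 0.0007199 / 0.35 = 0.002468 m/day.
t = 1000 / 0.002468 = 4.052e+05 days = 1.11e+03 years.

1100 years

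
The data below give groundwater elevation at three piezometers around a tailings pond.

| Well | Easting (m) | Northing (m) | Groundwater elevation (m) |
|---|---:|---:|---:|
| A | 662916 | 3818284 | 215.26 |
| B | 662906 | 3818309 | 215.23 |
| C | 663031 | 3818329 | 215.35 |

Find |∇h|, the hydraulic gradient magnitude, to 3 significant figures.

Taking A as reference: B−A = (-10, 25, -0.03); C−A = (115, 45, +0.09).
Determinant of the coordinate differences = (-10)·45 − 115·25 = -3325.
∂h/∂x = [(-0.03)·45 − (+0.09)·25] / -3325 = +0.001083
∂h/∂y = [(-10)·(+0.09) − 115·(-0.03)] / -3325 = -0.0007669
|∇h| = √(0.001083² + -0.0007669²) = 0.001327

0.00133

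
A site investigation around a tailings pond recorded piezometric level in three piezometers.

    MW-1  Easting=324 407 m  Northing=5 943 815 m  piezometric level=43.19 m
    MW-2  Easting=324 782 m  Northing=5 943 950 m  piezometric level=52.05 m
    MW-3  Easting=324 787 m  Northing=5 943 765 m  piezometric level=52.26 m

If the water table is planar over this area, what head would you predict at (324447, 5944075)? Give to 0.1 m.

44.0 m

Differences from MW-1: to MW-2 (Δx, Δy, Δh) = (375, 135, +8.86); to MW-3 = (380, -50, +9.07).
Determinant of the coordinate differences = 375·(-50) − 380·135 = -70050.
∂h/∂x = [(+8.86)·(-50) − (+9.07)·135] / -70050 = +0.02380
∂h/∂y = [375·(+9.07) − 380·(+8.86)] / -70050 = -0.0004918
h(324447, 5944075) = 43.19 + (+0.02380)·(40) + (-0.0004918)·(260) = 43.19 +0.952 -0.128 = 44.014 m.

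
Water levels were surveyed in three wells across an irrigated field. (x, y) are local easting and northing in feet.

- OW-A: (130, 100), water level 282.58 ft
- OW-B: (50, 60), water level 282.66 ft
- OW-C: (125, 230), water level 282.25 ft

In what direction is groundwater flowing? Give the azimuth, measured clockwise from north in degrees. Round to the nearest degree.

Differences from OW-A: to OW-B (Δx, Δy, Δh) = (-80, -40, +0.08); to OW-C = (-5, 130, -0.33).
Solve a·Δx + b·Δy = Δh: det = (-80)·130 − (-5)·(-40) = -10600.
∂h/∂x = [(+0.08)·130 − (-0.33)·(-40)] / -10600 = +0.0002642
∂h/∂y = [(-80)·(-0.33) − (-5)·(+0.08)] / -10600 = -0.002528
Flow direction (−∇h) has components (-0.0002642 E, +0.002528 N).
Azimuth = atan2(E, N) = atan2(-0.0002642, +0.002528) = 354.0° ≈ 354°.

354°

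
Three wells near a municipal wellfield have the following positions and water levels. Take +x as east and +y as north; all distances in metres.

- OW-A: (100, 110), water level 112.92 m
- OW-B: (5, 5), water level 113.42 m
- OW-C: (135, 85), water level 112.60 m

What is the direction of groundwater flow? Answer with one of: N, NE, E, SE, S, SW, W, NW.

With h = a·x + b·y + c and OW-A as origin, the differences give:
  (-95)·a + (-105)·b = +0.50
  35·a + (-25)·b = -0.32
Eliminate b (×(-25) and ×(-105), subtract): 6050·a = -46.100 → a = ∂h/∂x = -0.007620
Back-substitute: b = ∂h/∂y = +0.002132.
Flow = −∇h = (+0.007620 east, -0.002132 north), which points east.

E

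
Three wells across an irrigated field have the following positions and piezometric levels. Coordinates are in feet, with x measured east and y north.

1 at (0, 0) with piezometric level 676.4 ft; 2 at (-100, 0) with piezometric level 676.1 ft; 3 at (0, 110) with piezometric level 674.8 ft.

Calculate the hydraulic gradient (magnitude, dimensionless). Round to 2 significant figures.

∂h/∂x = (676.1 − 676.4) / (-100 − 0) = +0.003000
∂h/∂y = (674.8 − 676.4) / (110 − 0) = -0.01455
|∇h| = √(0.003000² + -0.01455²) = 0.01486

0.015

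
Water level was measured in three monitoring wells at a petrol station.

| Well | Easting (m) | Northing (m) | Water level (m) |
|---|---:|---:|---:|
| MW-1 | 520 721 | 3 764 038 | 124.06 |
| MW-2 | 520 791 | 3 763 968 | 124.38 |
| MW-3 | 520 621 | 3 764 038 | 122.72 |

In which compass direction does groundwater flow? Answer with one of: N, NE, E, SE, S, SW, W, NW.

Three-point gradient (reference MW-1): Δ to MW-2 = (70, -70, +0.32), Δ to MW-3 = (-100, 0, -1.34).
∂h/∂x = +0.01340, ∂h/∂y = +0.008829 (det = -7000).
Flow = −∇h = (-0.01340 east, -0.008829 north), which points southwest.

SW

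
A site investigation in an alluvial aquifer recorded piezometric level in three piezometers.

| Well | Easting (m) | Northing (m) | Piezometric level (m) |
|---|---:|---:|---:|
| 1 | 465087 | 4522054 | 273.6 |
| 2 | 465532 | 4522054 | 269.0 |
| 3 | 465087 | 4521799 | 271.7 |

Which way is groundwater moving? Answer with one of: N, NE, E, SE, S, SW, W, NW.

∂h/∂x = (269.0 − 273.6) / (465532 − 465087) = -0.01034
∂h/∂y = (271.7 − 273.6) / (4521799 − 4522054) = +0.007451
Flow = −∇h = (+0.01034 east, -0.007451 north), which points southeast.

SE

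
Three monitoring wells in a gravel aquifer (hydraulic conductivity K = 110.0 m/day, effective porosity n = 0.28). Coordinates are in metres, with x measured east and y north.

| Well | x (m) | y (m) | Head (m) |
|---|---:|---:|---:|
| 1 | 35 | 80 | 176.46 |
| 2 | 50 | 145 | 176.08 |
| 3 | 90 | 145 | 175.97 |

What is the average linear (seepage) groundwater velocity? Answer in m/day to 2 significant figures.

2.3 m/day

Differences from 1: to 2 (Δx, Δy, Δh) = (15, 65, -0.38); to 3 = (55, 65, -0.49).
Determinant of the coordinate differences = 15·65 − 55·65 = -2600.
∂h/∂x = [(-0.38)·65 − (-0.49)·65] / -2600 = -0.002750
∂h/∂y = [15·(-0.49) − 55·(-0.38)] / -2600 = -0.005212
|∇h| = √(-0.002750² + -0.005212²) = 0.005893
Seepage velocity v = K·i/n = 110.0 × 0.005893 / 0.28 = 2.315 m/day.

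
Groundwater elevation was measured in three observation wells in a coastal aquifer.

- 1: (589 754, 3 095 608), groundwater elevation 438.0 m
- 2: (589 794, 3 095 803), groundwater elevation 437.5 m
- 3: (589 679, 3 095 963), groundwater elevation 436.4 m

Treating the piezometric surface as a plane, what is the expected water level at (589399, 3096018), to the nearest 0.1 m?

434.9 m

Taking 1 as reference: 2−1 = (40, 195, -0.5); 3−1 = (-75, 355, -1.6).
Solve a·Δx + b·Δy = Δh: det = 40·355 − (-75)·195 = 28825.
∂h/∂x = [(-0.5)·355 − (-1.6)·195] / 28825 = +0.004666
∂h/∂y = [40·(-1.6) − (-75)·(-0.5)] / 28825 = -0.003521
h(589399, 3096018) = 438.0 + (+0.004666)·(-355) + (-0.003521)·(410) = 438.0 -1.656 -1.444 = 434.900 m.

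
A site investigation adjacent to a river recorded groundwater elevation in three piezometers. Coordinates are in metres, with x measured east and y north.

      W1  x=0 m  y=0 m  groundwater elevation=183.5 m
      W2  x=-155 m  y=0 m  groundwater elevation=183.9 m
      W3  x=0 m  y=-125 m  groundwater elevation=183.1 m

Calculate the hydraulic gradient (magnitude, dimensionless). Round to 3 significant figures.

∂h/∂x = (183.9 − 183.5) / (-155 − 0) = -0.002581
∂h/∂y = (183.1 − 183.5) / (-125 − 0) = +0.003200
|∇h| = √(-0.002581² + 0.003200²) = 0.004111

0.00411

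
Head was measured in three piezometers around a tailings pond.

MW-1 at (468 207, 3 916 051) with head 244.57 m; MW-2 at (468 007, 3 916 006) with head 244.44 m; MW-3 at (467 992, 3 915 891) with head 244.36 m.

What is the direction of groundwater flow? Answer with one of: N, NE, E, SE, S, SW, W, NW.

SW

Taking MW-1 as reference: MW-2−MW-1 = (-200, -45, -0.13); MW-3−MW-1 = (-215, -160, -0.21).
Solve a·Δx + b·Δy = Δh: det = (-200)·(-160) − (-215)·(-45) = 22325.
∂h/∂x = [(-0.13)·(-160) − (-0.21)·(-45)] / 22325 = +0.0005084
∂h/∂y = [(-200)·(-0.21) − (-215)·(-0.13)] / 22325 = +0.0006293
Flow = −∇h = (-0.0005084 east, -0.0006293 north), which points southwest.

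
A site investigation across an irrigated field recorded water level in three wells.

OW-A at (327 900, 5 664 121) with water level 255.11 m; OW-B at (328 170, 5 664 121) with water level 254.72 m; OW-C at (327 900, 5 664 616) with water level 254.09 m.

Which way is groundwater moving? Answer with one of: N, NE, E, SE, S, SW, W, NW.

∂h/∂x = (254.72 − 255.11) / (328170 − 327900) = -0.001444
∂h/∂y = (254.09 − 255.11) / (5664616 − 5664121) = -0.002061
Flow = −∇h = (+0.001444 east, +0.002061 north), which points northeast.

NE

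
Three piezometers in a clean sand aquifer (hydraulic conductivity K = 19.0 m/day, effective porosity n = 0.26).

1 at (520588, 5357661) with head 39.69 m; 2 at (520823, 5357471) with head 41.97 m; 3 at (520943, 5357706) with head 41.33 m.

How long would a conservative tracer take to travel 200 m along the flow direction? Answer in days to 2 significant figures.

Differences from 1: to 2 (Δx, Δy, Δh) = (235, -190, +2.28); to 3 = (355, 45, +1.64).
Determinant of the coordinate differences = 235·45 − 355·(-190) = 78025.
∂h/∂x = [(+2.28)·45 − (+1.64)·(-190)] / 78025 = +0.005309
∂h/∂y = [235·(+1.64) − 355·(+2.28)] / 78025 = -0.005434
|∇h| = √(0.005309² + -0.005434²) = 0.007597
Seepage velocity v = K·i/n = 19.0 × 0.007597 / 0.26 = 0.5552 m/day.
t = 200 / 0.5552 = 360.2 days.

360 days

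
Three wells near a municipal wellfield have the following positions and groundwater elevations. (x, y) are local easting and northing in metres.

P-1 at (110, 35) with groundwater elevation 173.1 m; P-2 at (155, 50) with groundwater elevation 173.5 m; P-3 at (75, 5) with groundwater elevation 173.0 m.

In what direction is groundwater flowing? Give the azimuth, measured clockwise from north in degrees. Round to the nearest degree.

312°

Three-point gradient (reference P-1): Δ to P-2 = (45, 15, +0.4), Δ to P-3 = (-35, -30, -0.1).
∂h/∂x = +0.01273, ∂h/∂y = -0.01152 (det = -825).
Flow direction (−∇h) has components (-0.01273 E, +0.01152 N).
Azimuth = atan2(E, N) = atan2(-0.01273, +0.01152) = 312.1° ≈ 312°.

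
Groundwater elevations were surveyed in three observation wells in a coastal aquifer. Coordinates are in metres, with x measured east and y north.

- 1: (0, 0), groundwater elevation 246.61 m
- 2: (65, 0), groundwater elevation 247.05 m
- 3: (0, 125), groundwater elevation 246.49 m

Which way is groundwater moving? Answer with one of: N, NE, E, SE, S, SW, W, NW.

W

∂h/∂x = (247.05 − 246.61) / (65 − 0) = +0.006769
∂h/∂y = (246.49 − 246.61) / (125 − 0) = -0.0009600
Flow = −∇h = (-0.006769 east, +0.0009600 north), which points west.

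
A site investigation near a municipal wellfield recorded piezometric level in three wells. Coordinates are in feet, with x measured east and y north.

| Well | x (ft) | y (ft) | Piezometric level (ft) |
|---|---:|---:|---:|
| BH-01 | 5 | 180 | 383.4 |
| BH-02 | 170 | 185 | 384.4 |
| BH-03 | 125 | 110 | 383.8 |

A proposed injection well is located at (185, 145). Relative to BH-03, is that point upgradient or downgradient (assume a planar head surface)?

upgradient

With h = a·x + b·y + c and BH-01 as origin, the differences give:
  165·a + 5·b = +1.0
  120·a + (-70)·b = +0.4
Eliminate b (×(-70) and ×5, subtract): -12150·a = -72.00 → a = ∂h/∂x = +0.005926
Back-substitute: b = ∂h/∂y = +0.004444.
Head at (185, 145) = 383.4 + (+0.005926)·(180) + (+0.004444)·(-35) = 384.31 ft.
That is higher than the 383.8 ft at BH-03, so the point is upgradient.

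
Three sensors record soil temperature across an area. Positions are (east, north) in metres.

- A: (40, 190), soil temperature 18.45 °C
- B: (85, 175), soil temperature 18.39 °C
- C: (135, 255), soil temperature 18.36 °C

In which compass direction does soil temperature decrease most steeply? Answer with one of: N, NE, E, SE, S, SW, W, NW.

Three-point gradient (reference A): Δ to B = (45, -15, -0.06), Δ to C = (95, 65, -0.09).
∂T/∂x = -0.001207, ∂T/∂y = +0.0003793 (det = 4350).
Steepest decrease is along −∇f = (+0.001207 E, -0.0003793 N) → east.

E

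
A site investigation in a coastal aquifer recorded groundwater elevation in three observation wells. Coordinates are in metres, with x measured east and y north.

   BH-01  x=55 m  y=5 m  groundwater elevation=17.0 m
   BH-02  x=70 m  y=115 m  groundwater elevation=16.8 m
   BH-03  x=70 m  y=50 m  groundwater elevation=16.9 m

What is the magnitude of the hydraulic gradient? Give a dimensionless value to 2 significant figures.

With h = a·x + b·y + c and BH-01 as origin, the differences give:
  15·a + 110·b = -0.2
  15·a + 45·b = -0.1
Eliminate b (×45 and ×110, subtract): -975·a = 2.00 → a = ∂h/∂x = -0.002051
Back-substitute: b = ∂h/∂y = -0.001538.
|∇h| = √(-0.002051² + -0.001538²) = 0.002564

0.0026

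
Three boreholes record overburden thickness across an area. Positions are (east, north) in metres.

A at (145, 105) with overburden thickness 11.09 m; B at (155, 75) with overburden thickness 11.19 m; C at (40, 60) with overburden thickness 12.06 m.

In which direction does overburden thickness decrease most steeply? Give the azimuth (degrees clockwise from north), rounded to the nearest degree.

051°

With d = a·x + b·y + c and A as origin, the differences give:
  10·a + (-30)·b = +0.10
  (-105)·a + (-45)·b = +0.97
Eliminate b (×(-45) and ×(-30), subtract): -3600·a = 24.600 → a = ∂d/∂x = -0.006833
Back-substitute: b = ∂d/∂y = -0.005611.
Steepest decrease is along −∇f: components (+0.006833 E, +0.005611 N).
Azimuth = atan2(+0.006833, +0.005611) = 50.6° ≈ 051°.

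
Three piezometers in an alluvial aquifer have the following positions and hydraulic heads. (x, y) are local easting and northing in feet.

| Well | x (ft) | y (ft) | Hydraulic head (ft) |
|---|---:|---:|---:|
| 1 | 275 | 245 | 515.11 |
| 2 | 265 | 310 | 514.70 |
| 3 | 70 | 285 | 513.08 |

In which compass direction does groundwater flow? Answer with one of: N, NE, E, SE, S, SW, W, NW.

Differences from 1: to 2 (Δx, Δy, Δh) = (-10, 65, -0.41); to 3 = (-205, 40, -2.03).
Determinant of the coordinate differences = (-10)·40 − (-205)·65 = 12925.
∂h/∂x = [(-0.41)·40 − (-2.03)·65] / 12925 = +0.008940
∂h/∂y = [(-10)·(-2.03) − (-205)·(-0.41)] / 12925 = -0.004932
Flow = −∇h = (-0.008940 east, +0.004932 north), which points northwest.

NW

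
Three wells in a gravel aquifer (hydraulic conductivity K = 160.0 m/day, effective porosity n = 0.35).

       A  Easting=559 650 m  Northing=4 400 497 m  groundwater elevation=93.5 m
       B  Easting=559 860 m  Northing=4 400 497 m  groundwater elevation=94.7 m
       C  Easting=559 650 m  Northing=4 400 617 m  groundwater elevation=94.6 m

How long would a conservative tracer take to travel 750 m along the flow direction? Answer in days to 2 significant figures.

∂h/∂x = (94.7 − 93.5) / (559860 − 559650) = +0.005714
∂h/∂y = (94.6 − 93.5) / (4400617 − 4400497) = +0.009167
|∇h| = √(0.005714² + 0.009167²) = 0.0108
Seepage velocity v = K·i/n = 160.0 × 0.0108 / 0.35 = 4.937 m/day.
t = 750 / 4.937 = 151.9 days.

150 days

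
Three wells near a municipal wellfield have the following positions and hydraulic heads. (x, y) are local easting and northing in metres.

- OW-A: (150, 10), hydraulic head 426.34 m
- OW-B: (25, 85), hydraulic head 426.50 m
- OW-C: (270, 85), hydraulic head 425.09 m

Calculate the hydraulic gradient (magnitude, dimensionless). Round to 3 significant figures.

Three-point gradient (reference OW-A): Δ to OW-B = (-125, 75, +0.16), Δ to OW-C = (120, 75, -1.25).
∂h/∂x = -0.005755, ∂h/∂y = -0.007459 (det = -18375).
|∇h| = √(-0.005755² + -0.007459²) = 0.009421

0.00942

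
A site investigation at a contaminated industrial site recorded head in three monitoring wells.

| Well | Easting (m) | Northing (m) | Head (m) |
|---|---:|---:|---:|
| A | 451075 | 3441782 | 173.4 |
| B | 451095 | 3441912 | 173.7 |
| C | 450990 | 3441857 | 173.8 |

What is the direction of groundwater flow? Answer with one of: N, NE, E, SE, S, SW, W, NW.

Three-point gradient (reference A): Δ to B = (20, 130, +0.3), Δ to C = (-85, 75, +0.4).
∂h/∂x = -0.002351, ∂h/∂y = +0.002669 (det = 12550).
Flow = −∇h = (+0.002351 east, -0.002669 north), which points southeast.

SE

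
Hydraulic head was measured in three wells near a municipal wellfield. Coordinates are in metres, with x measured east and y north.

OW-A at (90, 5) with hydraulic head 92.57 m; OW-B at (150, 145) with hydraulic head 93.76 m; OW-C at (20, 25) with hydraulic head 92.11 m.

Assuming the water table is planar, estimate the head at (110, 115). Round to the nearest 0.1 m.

93.3 m

With h = a·x + b·y + c and OW-A as origin, the differences give:
  60·a + 140·b = +1.19
  (-70)·a + 20·b = -0.46
Eliminate b (×20 and ×140, subtract): 11000·a = 88.200 → a = ∂h/∂x = +0.008018
Back-substitute: b = ∂h/∂y = +0.005064.
h(110, 115) = 92.57 + (+0.008018)·(20) + (+0.005064)·(110) = 92.57 +0.160 +0.557 = 93.287 m.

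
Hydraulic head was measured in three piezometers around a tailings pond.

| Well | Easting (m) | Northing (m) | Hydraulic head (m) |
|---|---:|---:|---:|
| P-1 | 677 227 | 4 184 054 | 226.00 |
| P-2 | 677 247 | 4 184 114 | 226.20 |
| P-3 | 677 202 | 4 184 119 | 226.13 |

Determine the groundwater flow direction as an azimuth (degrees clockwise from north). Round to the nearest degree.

214°

With h = a·x + b·y + c and P-1 as origin, the differences give:
  20·a + 60·b = +0.20
  (-25)·a + 65·b = +0.13
Eliminate b (×65 and ×60, subtract): 2800·a = 5.200 → a = ∂h/∂x = +0.001857
Back-substitute: b = ∂h/∂y = +0.002714.
Flow direction (−∇h) has components (-0.001857 E, -0.002714 N).
Azimuth = atan2(E, N) = atan2(-0.001857, -0.002714) = 214.4° ≈ 214°.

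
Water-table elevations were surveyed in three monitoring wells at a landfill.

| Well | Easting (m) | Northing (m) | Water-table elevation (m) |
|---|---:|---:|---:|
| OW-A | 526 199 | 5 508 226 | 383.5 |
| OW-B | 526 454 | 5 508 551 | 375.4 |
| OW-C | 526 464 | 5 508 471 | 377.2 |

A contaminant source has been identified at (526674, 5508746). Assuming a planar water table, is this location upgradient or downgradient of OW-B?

Differences from OW-A: to OW-B (Δx, Δy, Δh) = (255, 325, -8.1); to OW-C = (265, 245, -6.3).
Solve a·Δx + b·Δy = Δh: det = 255·245 − 265·325 = -23650.
∂h/∂x = [(-8.1)·245 − (-6.3)·325] / -23650 = -0.002664
∂h/∂y = [255·(-6.3) − 265·(-8.1)] / -23650 = -0.02283
Head at (526674, 5508746) = 383.5 + (-0.002664)·(475) + (-0.02283)·(520) = 370.36 m.
That is lower than the 375.4 m at OW-B, so the point is downgradient.

downgradient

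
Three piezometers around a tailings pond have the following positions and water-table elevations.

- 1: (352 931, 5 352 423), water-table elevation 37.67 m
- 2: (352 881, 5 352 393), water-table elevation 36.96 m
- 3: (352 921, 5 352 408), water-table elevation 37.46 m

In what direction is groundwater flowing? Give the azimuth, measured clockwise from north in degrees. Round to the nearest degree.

232°

Three-point gradient (reference 1): Δ to 2 = (-50, -30, -0.71), Δ to 3 = (-10, -15, -0.21).
∂h/∂x = +0.009667, ∂h/∂y = +0.007556 (det = 450).
Flow direction (−∇h) has components (-0.009667 E, -0.007556 N).
Azimuth = atan2(E, N) = atan2(-0.009667, -0.007556) = 232.0° ≈ 232°.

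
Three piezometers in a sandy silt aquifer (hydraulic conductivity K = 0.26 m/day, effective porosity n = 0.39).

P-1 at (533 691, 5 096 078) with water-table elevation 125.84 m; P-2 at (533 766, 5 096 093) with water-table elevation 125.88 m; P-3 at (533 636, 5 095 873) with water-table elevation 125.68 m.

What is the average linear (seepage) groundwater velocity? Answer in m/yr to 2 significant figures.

With h = a·x + b·y + c and P-1 as origin, the differences give:
  75·a + 15·b = +0.04
  (-55)·a + (-205)·b = -0.16
Eliminate b (×(-205) and ×15, subtract): -14550·a = -5.800 → a = ∂h/∂x = +0.0003986
Back-substitute: b = ∂h/∂y = +0.0006735.
|∇h| = √(0.0003986² + 0.0006735²) = 0.0007826
Seepage velocity v = K·i/n = 0.26 × 0.0007826 / 0.39 = 0.0005217 m/day = 0.1906 m/yr.

0.19 m/yr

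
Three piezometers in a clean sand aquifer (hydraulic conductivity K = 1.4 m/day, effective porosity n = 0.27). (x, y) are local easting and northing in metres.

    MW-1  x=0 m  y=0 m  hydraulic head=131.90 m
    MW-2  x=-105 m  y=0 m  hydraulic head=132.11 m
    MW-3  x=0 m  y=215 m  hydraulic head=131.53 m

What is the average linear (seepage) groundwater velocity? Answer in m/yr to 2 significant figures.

5.0 m/yr

∂h/∂x = (132.11 − 131.90) / (-105 − 0) = -0.002000
∂h/∂y = (131.53 − 131.90) / (215 − 0) = -0.001721
|∇h| = √(-0.002000² + -0.001721²) = 0.002639
Seepage velocity v = K·i/n = 1.4 × 0.002639 / 0.27 = 0.01368 m/day = 4.997 m/yr.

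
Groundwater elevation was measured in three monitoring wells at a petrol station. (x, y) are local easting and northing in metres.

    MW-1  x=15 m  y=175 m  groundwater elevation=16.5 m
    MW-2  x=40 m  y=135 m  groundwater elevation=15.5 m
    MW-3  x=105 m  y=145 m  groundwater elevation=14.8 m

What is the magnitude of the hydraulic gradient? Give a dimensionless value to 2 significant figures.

With h = a·x + b·y + c and MW-1 as origin, the differences give:
  25·a + (-40)·b = -1.0
  90·a + (-30)·b = -1.7
Eliminate b (×(-30) and ×(-40), subtract): 2850·a = -38.00 → a = ∂h/∂x = -0.01333
Back-substitute: b = ∂h/∂y = +0.01667.
|∇h| = √(-0.01333² + 0.01667²) = 0.02134

0.021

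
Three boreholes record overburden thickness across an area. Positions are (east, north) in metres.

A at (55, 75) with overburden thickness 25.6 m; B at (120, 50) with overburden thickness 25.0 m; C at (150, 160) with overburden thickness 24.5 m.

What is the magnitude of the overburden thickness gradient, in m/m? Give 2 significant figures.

With d = a·x + b·y + c and A as origin, the differences give:
  65·a + (-25)·b = -0.6
  95·a + 85·b = -1.1
Eliminate b (×85 and ×(-25), subtract): 7900·a = -78.50 → a = ∂d/∂x = -0.009937
Back-substitute: b = ∂d/∂y = -0.001835.
|∇f| = √(-0.009937² + -0.001835²) = 0.01011 m/m

0.010 m/m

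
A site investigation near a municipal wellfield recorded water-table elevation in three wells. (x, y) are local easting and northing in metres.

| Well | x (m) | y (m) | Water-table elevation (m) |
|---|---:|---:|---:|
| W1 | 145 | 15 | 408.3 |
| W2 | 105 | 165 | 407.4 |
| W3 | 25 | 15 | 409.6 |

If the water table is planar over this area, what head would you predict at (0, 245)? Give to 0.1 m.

407.8 m

Taking W1 as reference: W2−W1 = (-40, 150, -0.9); W3−W1 = (-120, 0, +1.3).
Determinant of the coordinate differences = (-40)·0 − (-120)·150 = 18000.
∂h/∂x = [(-0.9)·0 − (+1.3)·150] / 18000 = -0.01083
∂h/∂y = [(-40)·(+1.3) − (-120)·(-0.9)] / 18000 = -0.008889
h(0, 245) = 408.3 + (-0.01083)·(-145) + (-0.008889)·(230) = 408.3 +1.571 -2.044 = 407.826 m.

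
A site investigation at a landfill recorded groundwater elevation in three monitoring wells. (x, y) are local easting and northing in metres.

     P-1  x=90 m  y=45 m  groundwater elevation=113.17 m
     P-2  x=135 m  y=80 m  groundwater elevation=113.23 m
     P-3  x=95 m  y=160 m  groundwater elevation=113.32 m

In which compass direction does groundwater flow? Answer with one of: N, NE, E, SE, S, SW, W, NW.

Differences from P-1: to P-2 (Δx, Δy, Δh) = (45, 35, +0.06); to P-3 = (5, 115, +0.15).
Determinant of the coordinate differences = 45·115 − 5·35 = 5000.
∂h/∂x = [(+0.06)·115 − (+0.15)·35] / 5000 = +0.0003300
∂h/∂y = [45·(+0.15) − 5·(+0.06)] / 5000 = +0.001290
Flow = −∇h = (-0.0003300 east, -0.001290 north), which points south.

S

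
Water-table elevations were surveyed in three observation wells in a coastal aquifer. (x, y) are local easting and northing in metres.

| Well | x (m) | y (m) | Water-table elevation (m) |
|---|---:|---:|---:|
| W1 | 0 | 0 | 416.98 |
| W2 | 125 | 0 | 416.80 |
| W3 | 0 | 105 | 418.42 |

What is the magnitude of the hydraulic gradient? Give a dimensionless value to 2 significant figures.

∂h/∂x = (416.80 − 416.98) / (125 − 0) = -0.001440
∂h/∂y = (418.42 − 416.98) / (105 − 0) = +0.01371
|∇h| = √(-0.001440² + 0.01371²) = 0.01379

0.014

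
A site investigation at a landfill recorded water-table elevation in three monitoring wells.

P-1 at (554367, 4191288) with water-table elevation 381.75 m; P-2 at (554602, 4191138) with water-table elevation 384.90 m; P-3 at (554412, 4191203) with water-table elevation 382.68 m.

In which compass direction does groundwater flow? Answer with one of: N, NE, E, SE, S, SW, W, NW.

NW

Taking P-1 as reference: P-2−P-1 = (235, -150, +3.15); P-3−P-1 = (45, -85, +0.93).
Determinant of the coordinate differences = 235·(-85) − 45·(-150) = -13225.
∂h/∂x = [(+3.15)·(-85) − (+0.93)·(-150)] / -13225 = +0.009698
∂h/∂y = [235·(+0.93) − 45·(+3.15)] / -13225 = -0.005807
Flow = −∇h = (-0.009698 east, +0.005807 north), which points northwest.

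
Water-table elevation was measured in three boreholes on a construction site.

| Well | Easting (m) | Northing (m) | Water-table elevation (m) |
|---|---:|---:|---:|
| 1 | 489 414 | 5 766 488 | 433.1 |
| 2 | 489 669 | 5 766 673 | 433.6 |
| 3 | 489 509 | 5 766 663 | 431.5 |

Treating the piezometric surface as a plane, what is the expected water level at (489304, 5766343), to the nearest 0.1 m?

Taking 1 as reference: 2−1 = (255, 185, +0.5); 3−1 = (95, 175, -1.6).
Solve a·Δx + b·Δy = Δh: det = 255·175 − 95·185 = 27050.
∂h/∂x = [(+0.5)·175 − (-1.6)·185] / 27050 = +0.01418
∂h/∂y = [255·(-1.6) − 95·(+0.5)] / 27050 = -0.01684
h(489304, 5766343) = 433.1 + (+0.01418)·(-110) + (-0.01684)·(-145) = 433.1 -1.560 +2.442 = 433.982 m.

434.0 m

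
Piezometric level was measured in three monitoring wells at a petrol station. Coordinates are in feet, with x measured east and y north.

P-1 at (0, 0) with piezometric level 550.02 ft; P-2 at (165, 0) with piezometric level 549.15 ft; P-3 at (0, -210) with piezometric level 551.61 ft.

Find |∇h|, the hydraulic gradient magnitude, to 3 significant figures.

∂h/∂x = (549.15 − 550.02) / (165 − 0) = -0.005273
∂h/∂y = (551.61 − 550.02) / (-210 − 0) = -0.007571
|∇h| = √(-0.005273² + -0.007571²) = 0.009226

0.00923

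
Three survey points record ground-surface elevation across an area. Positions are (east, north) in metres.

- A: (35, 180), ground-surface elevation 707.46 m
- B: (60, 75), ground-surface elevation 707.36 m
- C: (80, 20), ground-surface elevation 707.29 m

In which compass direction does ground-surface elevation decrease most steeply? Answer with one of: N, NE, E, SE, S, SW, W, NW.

E

Differences from A: to B (Δx, Δy, Δh) = (25, -105, -0.10); to C = (45, -160, -0.17).
Solve a·Δx + b·Δy = Δz: det = 25·(-160) − 45·(-105) = 725.
∂z/∂x = [(-0.10)·(-160) − (-0.17)·(-105)] / 725 = -0.002552
∂z/∂y = [25·(-0.17) − 45·(-0.10)] / 725 = +0.0003448
Steepest decrease is along −∇f = (+0.002552 E, -0.0003448 N) → east.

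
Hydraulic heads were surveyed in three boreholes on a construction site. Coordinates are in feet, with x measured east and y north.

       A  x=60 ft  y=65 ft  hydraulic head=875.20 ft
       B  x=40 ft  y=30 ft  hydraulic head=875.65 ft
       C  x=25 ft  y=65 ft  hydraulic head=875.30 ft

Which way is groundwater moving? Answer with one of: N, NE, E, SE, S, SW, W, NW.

Differences from A: to B (Δx, Δy, Δh) = (-20, -35, +0.45); to C = (-35, 0, +0.10).
Determinant of the coordinate differences = (-20)·0 − (-35)·(-35) = -1225.
∂h/∂x = [(+0.45)·0 − (+0.10)·(-35)] / -1225 = -0.002857
∂h/∂y = [(-20)·(+0.10) − (-35)·(+0.45)] / -1225 = -0.01122
Flow = −∇h = (+0.002857 east, +0.01122 north), which points north.

N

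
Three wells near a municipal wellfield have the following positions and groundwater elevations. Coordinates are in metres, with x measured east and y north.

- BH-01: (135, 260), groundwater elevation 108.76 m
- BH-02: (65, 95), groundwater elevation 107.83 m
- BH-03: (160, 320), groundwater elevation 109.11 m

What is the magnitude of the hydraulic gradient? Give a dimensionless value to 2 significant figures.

0.031

Three-point gradient (reference BH-01): Δ to BH-02 = (-70, -165, -0.93), Δ to BH-03 = (25, 60, +0.35).
∂h/∂x = -0.02600, ∂h/∂y = +0.01667 (det = -75).
|∇h| = √(-0.02600² + 0.01667²) = 0.03089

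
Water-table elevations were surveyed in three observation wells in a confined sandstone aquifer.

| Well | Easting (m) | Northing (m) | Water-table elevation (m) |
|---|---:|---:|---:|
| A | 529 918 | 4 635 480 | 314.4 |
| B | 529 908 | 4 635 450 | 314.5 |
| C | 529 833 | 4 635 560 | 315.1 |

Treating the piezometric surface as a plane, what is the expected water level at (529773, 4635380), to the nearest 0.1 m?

315.7 m

Differences from A: to B (Δx, Δy, Δh) = (-10, -30, +0.1); to C = (-85, 80, +0.7).
Solve a·Δx + b·Δy = Δh: det = (-10)·80 − (-85)·(-30) = -3350.
∂h/∂x = [(+0.1)·80 − (+0.7)·(-30)] / -3350 = -0.008657
∂h/∂y = [(-10)·(+0.7) − (-85)·(+0.1)] / -3350 = -0.0004478
h(529773, 4635380) = 314.4 + (-0.008657)·(-145) + (-0.0004478)·(-100) = 314.4 +1.255 +0.045 = 315.700 m.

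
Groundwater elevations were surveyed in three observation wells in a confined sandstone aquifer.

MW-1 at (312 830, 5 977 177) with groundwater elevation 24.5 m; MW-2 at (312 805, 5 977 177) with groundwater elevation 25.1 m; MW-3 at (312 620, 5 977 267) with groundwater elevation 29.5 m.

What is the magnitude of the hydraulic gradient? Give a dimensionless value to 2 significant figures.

With h = a·x + b·y + c and MW-1 as origin, the differences give:
  (-25)·a + 0·b = +0.6
  (-210)·a + 90·b = +5.0
Eliminate b (×90 and ×0, subtract): -2250·a = 54.00 → a = ∂h/∂x = -0.02400
Back-substitute: b = ∂h/∂y = -0.0004444.
|∇h| = √(-0.02400² + -0.0004444²) = 0.024

0.024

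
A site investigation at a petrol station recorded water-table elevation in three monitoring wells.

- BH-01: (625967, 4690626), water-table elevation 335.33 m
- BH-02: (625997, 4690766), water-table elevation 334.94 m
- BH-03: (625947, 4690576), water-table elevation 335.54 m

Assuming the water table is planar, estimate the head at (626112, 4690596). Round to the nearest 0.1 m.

334.3 m

With h = a·x + b·y + c and BH-01 as origin, the differences give:
  30·a + 140·b = -0.39
  (-20)·a + (-50)·b = +0.21
Eliminate b (×(-50) and ×140, subtract): 1300·a = -9.900 → a = ∂h/∂x = -0.007615
Back-substitute: b = ∂h/∂y = -0.001154.
h(626112, 4690596) = 335.33 + (-0.007615)·(145) + (-0.001154)·(-30) = 335.33 -1.104 +0.035 = 334.260 m.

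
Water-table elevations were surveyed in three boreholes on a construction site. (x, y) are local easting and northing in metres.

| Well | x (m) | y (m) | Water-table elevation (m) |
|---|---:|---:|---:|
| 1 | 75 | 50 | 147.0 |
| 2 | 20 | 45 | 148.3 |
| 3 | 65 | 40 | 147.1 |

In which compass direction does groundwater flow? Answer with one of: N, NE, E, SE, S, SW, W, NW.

SE

Taking 1 as reference: 2−1 = (-55, -5, +1.3); 3−1 = (-10, -10, +0.1).
Determinant of the coordinate differences = (-55)·(-10) − (-10)·(-5) = 500.
∂h/∂x = [(+1.3)·(-10) − (+0.1)·(-5)] / 500 = -0.02500
∂h/∂y = [(-55)·(+0.1) − (-10)·(+1.3)] / 500 = +0.01500
Flow = −∇h = (+0.02500 east, -0.01500 north), which points southeast.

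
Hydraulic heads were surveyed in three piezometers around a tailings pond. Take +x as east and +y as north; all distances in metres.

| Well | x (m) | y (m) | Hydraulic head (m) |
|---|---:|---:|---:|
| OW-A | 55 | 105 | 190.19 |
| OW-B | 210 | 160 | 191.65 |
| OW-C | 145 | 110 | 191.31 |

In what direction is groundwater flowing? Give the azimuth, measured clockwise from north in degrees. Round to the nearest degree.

Differences from OW-A: to OW-B (Δx, Δy, Δh) = (155, 55, +1.46); to OW-C = (90, 5, +1.12).
Determinant of the coordinate differences = 155·5 − 90·55 = -4175.
∂h/∂x = [(+1.46)·5 − (+1.12)·55] / -4175 = +0.01301
∂h/∂y = [155·(+1.12) − 90·(+1.46)] / -4175 = -0.01011
Flow direction (−∇h) has components (-0.01301 E, +0.01011 N).
Azimuth = atan2(E, N) = atan2(-0.01301, +0.01011) = 307.9° ≈ 308°.

308°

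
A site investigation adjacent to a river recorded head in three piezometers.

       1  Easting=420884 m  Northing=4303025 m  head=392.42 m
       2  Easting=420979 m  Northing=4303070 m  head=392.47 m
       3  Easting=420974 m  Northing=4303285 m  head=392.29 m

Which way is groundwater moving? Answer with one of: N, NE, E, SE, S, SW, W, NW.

Taking 1 as reference: 2−1 = (95, 45, +0.05); 3−1 = (90, 260, -0.13).
Determinant of the coordinate differences = 95·260 − 90·45 = 20650.
∂h/∂x = [(+0.05)·260 − (-0.13)·45] / 20650 = +0.0009128
∂h/∂y = [95·(-0.13) − 90·(+0.05)] / 20650 = -0.0008160
Flow = −∇h = (-0.0009128 east, +0.0008160 north), which points northwest.

NW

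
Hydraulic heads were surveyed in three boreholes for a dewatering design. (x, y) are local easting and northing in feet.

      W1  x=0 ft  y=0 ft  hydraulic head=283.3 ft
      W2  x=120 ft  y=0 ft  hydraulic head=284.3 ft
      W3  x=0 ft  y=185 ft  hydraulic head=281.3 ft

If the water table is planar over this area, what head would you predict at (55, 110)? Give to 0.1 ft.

282.6 ft

∂h/∂x = (284.3 − 283.3) / (120 − 0) = +0.008333
∂h/∂y = (281.3 − 283.3) / (185 − 0) = -0.01081
h(55, 110) = 283.3 + (+0.008333)·(55) + (-0.01081)·(110) = 283.3 +0.458 -1.189 = 282.569 ft.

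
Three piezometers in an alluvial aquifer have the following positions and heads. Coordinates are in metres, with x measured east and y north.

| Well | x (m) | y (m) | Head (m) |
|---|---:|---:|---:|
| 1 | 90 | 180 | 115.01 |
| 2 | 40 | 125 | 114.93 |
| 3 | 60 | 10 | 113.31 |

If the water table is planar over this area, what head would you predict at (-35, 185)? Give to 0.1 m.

Taking 1 as reference: 2−1 = (-50, -55, -0.08); 3−1 = (-30, -170, -1.70).
Determinant of the coordinate differences = (-50)·(-170) − (-30)·(-55) = 6850.
∂h/∂x = [(-0.08)·(-170) − (-1.70)·(-55)] / 6850 = -0.01166
∂h/∂y = [(-50)·(-1.70) − (-30)·(-0.08)] / 6850 = +0.01206
h(-35, 185) = 115.01 + (-0.01166)·(-125) + (+0.01206)·(5) = 115.01 +1.458 +0.060 = 116.528 m.

116.5 m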